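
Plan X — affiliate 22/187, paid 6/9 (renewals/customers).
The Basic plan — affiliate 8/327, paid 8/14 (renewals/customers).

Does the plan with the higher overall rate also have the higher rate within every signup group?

Affiliate: Plan X 22/187 = 11.8%, the Basic plan 8/327 = 2.4% → Plan X
Paid: Plan X 6/9 = 66.7%, the Basic plan 8/14 = 57.1% → Plan X
Overall: Plan X 28/196 = 14.3%, the Basic plan 16/341 = 4.7% → Plan X
Plan X wins overall and in every signup group — no reversal.

Yes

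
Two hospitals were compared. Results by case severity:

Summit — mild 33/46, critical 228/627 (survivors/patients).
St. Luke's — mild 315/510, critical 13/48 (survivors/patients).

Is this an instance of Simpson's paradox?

Yes

Mild: Summit 33/46 = 71.7%, St. Luke's 315/510 = 61.8% → Summit
Critical: Summit 228/627 = 36.4%, St. Luke's 13/48 = 27.1% → Summit
Overall: Summit 261/673 = 38.8%, St. Luke's 328/558 = 58.8% → St. Luke's
Summit wins each case group but St. Luke's wins overall — the comparison reverses. Summit's patients skew toward critical, which has a lower base rate.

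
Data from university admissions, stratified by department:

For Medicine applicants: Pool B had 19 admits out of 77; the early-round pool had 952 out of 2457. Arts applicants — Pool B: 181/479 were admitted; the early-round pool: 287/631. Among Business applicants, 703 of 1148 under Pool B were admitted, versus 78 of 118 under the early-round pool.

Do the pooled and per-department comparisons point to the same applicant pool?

No

Medicine: Pool B 19/77 = 24.7%, the early-round pool 952/2457 = 38.7% → the early-round pool
Arts: Pool B 181/479 = 37.8%, the early-round pool 287/631 = 45.5% → the early-round pool
Business: Pool B 703/1148 = 61.2%, the early-round pool 78/118 = 66.1% → the early-round pool
Overall: Pool B 903/1704 = 53.0%, the early-round pool 1317/3206 = 41.1% → Pool B
The early-round pool wins each department group but Pool B wins overall — the comparison reverses. The early-round pool's applicants skew toward Medicine, which has a lower base rate.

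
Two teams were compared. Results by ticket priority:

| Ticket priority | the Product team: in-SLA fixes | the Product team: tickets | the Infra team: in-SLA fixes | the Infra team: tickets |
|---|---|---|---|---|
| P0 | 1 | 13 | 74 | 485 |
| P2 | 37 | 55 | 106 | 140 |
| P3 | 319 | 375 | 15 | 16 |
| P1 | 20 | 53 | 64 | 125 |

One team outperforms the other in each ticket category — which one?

the Infra team

P0: the Product team 1/13 = 7.7%, the Infra team 74/485 = 15.3% → the Infra team
P2: the Product team 37/55 = 67.3%, the Infra team 106/140 = 75.7% → the Infra team
P3: the Product team 319/375 = 85.1%, the Infra team 15/16 = 93.8% → the Infra team
P1: the Product team 20/53 = 37.7%, the Infra team 64/125 = 51.2% → the Infra team
The Infra team has the higher rate in all 4 groups.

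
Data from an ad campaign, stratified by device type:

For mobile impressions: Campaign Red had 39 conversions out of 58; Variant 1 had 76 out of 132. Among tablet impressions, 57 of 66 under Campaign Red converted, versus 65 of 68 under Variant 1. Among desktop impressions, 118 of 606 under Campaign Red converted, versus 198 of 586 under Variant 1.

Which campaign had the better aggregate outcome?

Mobile: Campaign Red 39/58 = 67.2%, Variant 1 76/132 = 57.6% → Campaign Red
Tablet: Campaign Red 57/66 = 86.4%, Variant 1 65/68 = 95.6% → Variant 1
Desktop: Campaign Red 118/606 = 19.5%, Variant 1 198/586 = 33.8% → Variant 1
Overall: Campaign Red 214/730 = 29.3%, Variant 1 339/786 = 43.1% → Variant 1
(Neither sweeps every device group, but Variant 1 has the higher pooled rate.)

Variant 1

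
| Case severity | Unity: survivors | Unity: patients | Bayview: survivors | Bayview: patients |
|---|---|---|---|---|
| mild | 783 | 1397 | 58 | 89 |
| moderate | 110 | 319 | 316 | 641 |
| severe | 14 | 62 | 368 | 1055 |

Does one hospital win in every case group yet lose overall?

Yes

Mild: Unity 783/1397 = 56.0%, Bayview 58/89 = 65.2% → Bayview
Moderate: Unity 110/319 = 34.5%, Bayview 316/641 = 49.3% → Bayview
Severe: Unity 14/62 = 22.6%, Bayview 368/1055 = 34.9% → Bayview
Overall: Unity 907/1778 = 51.0%, Bayview 742/1785 = 41.6% → Unity
Bayview wins each case group but Unity wins overall — the comparison reverses. Bayview's patients skew toward severe, which has a lower base rate.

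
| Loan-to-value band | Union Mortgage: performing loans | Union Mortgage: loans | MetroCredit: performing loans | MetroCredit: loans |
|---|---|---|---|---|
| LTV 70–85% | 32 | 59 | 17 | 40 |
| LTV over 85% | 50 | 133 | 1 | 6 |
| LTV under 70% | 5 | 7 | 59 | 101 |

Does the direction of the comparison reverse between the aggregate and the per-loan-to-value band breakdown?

LTV 70–85%: Union Mortgage 32/59 = 54.2%, MetroCredit 17/40 = 42.5% → Union Mortgage
LTV over 85%: Union Mortgage 50/133 = 37.6%, MetroCredit 1/6 = 16.7% → Union Mortgage
LTV under 70%: Union Mortgage 5/7 = 71.4%, MetroCredit 59/101 = 58.4% → Union Mortgage
Overall: Union Mortgage 87/199 = 43.7%, MetroCredit 77/147 = 52.4% → MetroCredit
Union Mortgage wins each loan-to-value group but MetroCredit wins overall — the comparison reverses. Union Mortgage's loans skew toward LTV over 85%, which has a lower base rate.

Yes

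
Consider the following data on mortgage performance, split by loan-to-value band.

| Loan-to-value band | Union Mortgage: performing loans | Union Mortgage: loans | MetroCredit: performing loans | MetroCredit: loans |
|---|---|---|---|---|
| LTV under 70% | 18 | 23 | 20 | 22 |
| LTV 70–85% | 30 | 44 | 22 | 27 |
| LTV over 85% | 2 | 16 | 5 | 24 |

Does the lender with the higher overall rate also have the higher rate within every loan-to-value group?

Yes

LTV under 70%: Union Mortgage 18/23 = 78.3%, MetroCredit 20/22 = 90.9% → MetroCredit
LTV 70–85%: Union Mortgage 30/44 = 68.2%, MetroCredit 22/27 = 81.5% → MetroCredit
LTV over 85%: Union Mortgage 2/16 = 12.5%, MetroCredit 5/24 = 20.8% → MetroCredit
Overall: Union Mortgage 50/83 = 60.2%, MetroCredit 47/73 = 64.4% → MetroCredit
MetroCredit wins overall and in every loan-to-value group — no reversal.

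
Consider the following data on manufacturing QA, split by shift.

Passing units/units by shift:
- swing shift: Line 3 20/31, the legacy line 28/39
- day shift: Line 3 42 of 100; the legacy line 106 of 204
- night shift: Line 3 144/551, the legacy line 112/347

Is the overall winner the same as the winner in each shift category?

Swing shift: Line 3 20/31 = 64.5%, the legacy line 28/39 = 71.8% → the legacy line
Day shift: Line 3 42/100 = 42.0%, the legacy line 106/204 = 52.0% → the legacy line
Night shift: Line 3 144/551 = 26.1%, the legacy line 112/347 = 32.3% → the legacy line
Overall: Line 3 206/682 = 30.2%, the legacy line 246/590 = 41.7% → the legacy line
The legacy line wins overall and in every shift group — no reversal.

Yes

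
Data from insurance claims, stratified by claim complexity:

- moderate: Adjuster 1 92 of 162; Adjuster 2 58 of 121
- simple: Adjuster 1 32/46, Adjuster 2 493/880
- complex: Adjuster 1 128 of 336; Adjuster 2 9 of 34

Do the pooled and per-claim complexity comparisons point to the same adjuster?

Moderate: Adjuster 1 92/162 = 56.8%, Adjuster 2 58/121 = 47.9% → Adjuster 1
Simple: Adjuster 1 32/46 = 69.6%, Adjuster 2 493/880 = 56.0% → Adjuster 1
Complex: Adjuster 1 128/336 = 38.1%, Adjuster 2 9/34 = 26.5% → Adjuster 1
Overall: Adjuster 1 252/544 = 46.3%, Adjuster 2 560/1035 = 54.1% → Adjuster 2
Adjuster 1 wins each claim group but Adjuster 2 wins overall — the comparison reverses. Adjuster 1's claims skew toward complex, which has a lower base rate.

No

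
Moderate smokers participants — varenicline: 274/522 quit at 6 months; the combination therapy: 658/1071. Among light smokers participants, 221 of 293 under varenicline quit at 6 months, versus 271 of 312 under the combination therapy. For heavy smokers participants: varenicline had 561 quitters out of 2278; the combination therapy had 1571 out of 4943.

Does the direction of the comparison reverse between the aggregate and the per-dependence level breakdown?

No

Moderate smokers: varenicline 274/522 = 52.5%, the combination therapy 658/1071 = 61.4% → the combination therapy
Light smokers: varenicline 221/293 = 75.4%, the combination therapy 271/312 = 86.9% → the combination therapy
Heavy smokers: varenicline 561/2278 = 24.6%, the combination therapy 1571/4943 = 31.8% → the combination therapy
Overall: varenicline 1056/3093 = 34.1%, the combination therapy 2500/6326 = 39.5% → the combination therapy
The combination therapy wins overall and in every dependence group — no reversal.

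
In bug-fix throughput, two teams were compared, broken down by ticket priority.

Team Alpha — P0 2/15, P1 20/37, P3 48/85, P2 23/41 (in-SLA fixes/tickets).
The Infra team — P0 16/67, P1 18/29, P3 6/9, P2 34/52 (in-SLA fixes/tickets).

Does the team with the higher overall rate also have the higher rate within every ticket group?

No

P0: Team Alpha 2/15 = 13.3%, the Infra team 16/67 = 23.9% → the Infra team
P1: Team Alpha 20/37 = 54.1%, the Infra team 18/29 = 62.1% → the Infra team
P3: Team Alpha 48/85 = 56.5%, the Infra team 6/9 = 66.7% → the Infra team
P2: Team Alpha 23/41 = 56.1%, the Infra team 34/52 = 65.4% → the Infra team
Overall: Team Alpha 93/178 = 52.2%, the Infra team 74/157 = 47.1% → Team Alpha
The Infra team wins each ticket group but Team Alpha wins overall — the comparison reverses. The Infra team's tickets skew toward P0, which has a lower base rate.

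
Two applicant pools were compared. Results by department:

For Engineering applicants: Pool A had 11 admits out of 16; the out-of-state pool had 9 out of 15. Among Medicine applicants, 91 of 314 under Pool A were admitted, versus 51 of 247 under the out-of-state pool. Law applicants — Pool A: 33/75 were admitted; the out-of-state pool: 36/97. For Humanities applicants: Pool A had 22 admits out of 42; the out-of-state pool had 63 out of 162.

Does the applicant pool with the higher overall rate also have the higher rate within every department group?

Engineering: Pool A 11/16 = 68.8%, the out-of-state pool 9/15 = 60.0% → Pool A
Medicine: Pool A 91/314 = 29.0%, the out-of-state pool 51/247 = 20.6% → Pool A
Law: Pool A 33/75 = 44.0%, the out-of-state pool 36/97 = 37.1% → Pool A
Humanities: Pool A 22/42 = 52.4%, the out-of-state pool 63/162 = 38.9% → Pool A
Overall: Pool A 157/447 = 35.1%, the out-of-state pool 159/521 = 30.5% → Pool A
Pool A wins overall and in every department group — no reversal.

Yes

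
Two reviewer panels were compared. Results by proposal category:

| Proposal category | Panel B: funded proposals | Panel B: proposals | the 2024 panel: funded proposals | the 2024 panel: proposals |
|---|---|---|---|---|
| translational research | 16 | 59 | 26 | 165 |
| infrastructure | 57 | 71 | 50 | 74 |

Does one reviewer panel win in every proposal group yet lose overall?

Translational research: Panel B 16/59 = 27.1%, the 2024 panel 26/165 = 15.8% → Panel B
Infrastructure: Panel B 57/71 = 80.3%, the 2024 panel 50/74 = 67.6% → Panel B
Overall: Panel B 73/130 = 56.2%, the 2024 panel 76/239 = 31.8% → Panel B
Panel B wins overall and in every proposal group — no reversal.

No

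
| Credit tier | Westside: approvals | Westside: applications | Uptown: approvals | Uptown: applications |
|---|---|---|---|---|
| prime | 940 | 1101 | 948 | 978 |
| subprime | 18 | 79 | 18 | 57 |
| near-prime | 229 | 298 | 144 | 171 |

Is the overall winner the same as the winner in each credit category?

Prime: Westside 940/1101 = 85.4%, Uptown 948/978 = 96.9% → Uptown
Subprime: Westside 18/79 = 22.8%, Uptown 18/57 = 31.6% → Uptown
Near-prime: Westside 229/298 = 76.8%, Uptown 144/171 = 84.2% → Uptown
Overall: Westside 1187/1478 = 80.3%, Uptown 1110/1206 = 92.0% → Uptown
Uptown wins overall and in every credit group — no reversal.

Yes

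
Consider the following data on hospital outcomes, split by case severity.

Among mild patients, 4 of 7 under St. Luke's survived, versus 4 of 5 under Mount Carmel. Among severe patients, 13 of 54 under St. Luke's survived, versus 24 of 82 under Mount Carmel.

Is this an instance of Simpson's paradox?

No

Mild: St. Luke's 4/7 = 57.1%, Mount Carmel 4/5 = 80.0% → Mount Carmel
Severe: St. Luke's 13/54 = 24.1%, Mount Carmel 24/82 = 29.3% → Mount Carmel
Overall: St. Luke's 17/61 = 27.9%, Mount Carmel 28/87 = 32.2% → Mount Carmel
Mount Carmel wins overall and in every case group — no reversal.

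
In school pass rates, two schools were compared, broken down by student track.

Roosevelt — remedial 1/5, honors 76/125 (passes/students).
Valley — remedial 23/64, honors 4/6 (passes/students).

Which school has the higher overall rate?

Remedial: Roosevelt 1/5 = 20.0%, Valley 23/64 = 35.9% → Valley
Honors: Roosevelt 76/125 = 60.8%, Valley 4/6 = 66.7% → Valley
Overall: Roosevelt 77/130 = 59.2%, Valley 27/70 = 38.6% → Roosevelt
(Valley wins every student group but Roosevelt wins overall — Valley's students skew toward the low-rate remedial group.)

Roosevelt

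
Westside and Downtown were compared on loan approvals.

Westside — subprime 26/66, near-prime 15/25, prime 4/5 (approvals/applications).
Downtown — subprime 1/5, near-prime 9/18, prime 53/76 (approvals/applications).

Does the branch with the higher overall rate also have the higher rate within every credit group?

No

Subprime: Westside 26/66 = 39.4%, Downtown 1/5 = 20.0% → Westside
Near-prime: Westside 15/25 = 60.0%, Downtown 9/18 = 50.0% → Westside
Prime: Westside 4/5 = 80.0%, Downtown 53/76 = 69.7% → Westside
Overall: Westside 45/96 = 46.9%, Downtown 63/99 = 63.6% → Downtown
Westside wins each credit group but Downtown wins overall — the comparison reverses. Westside's applications skew toward subprime, which has a lower base rate.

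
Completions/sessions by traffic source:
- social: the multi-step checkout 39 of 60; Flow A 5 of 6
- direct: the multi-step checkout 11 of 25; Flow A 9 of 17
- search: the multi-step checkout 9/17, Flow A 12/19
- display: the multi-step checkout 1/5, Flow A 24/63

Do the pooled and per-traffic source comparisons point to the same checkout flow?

No

Social: the multi-step checkout 39/60 = 65.0%, Flow A 5/6 = 83.3% → Flow A
Direct: the multi-step checkout 11/25 = 44.0%, Flow A 9/17 = 52.9% → Flow A
Search: the multi-step checkout 9/17 = 52.9%, Flow A 12/19 = 63.2% → Flow A
Display: the multi-step checkout 1/5 = 20.0%, Flow A 24/63 = 38.1% → Flow A
Overall: the multi-step checkout 60/107 = 56.1%, Flow A 50/105 = 47.6% → the multi-step checkout
Flow A wins each traffic group but the multi-step checkout wins overall — the comparison reverses. Flow A's sessions skew toward display, which has a lower base rate.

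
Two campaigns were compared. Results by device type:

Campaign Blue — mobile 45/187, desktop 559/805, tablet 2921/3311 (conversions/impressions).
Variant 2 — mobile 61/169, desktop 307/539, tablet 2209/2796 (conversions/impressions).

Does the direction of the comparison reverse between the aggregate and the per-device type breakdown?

Mobile: Campaign Blue 45/187 = 24.1%, Variant 2 61/169 = 36.1% → Variant 2
Desktop: Campaign Blue 559/805 = 69.4%, Variant 2 307/539 = 57.0% → Campaign Blue
Tablet: Campaign Blue 2921/3311 = 88.2%, Variant 2 2209/2796 = 79.0% → Campaign Blue
Overall: Campaign Blue 3525/4303 = 81.9%, Variant 2 2577/3504 = 73.5% → Campaign Blue
Neither sweeps: Campaign Blue wins 2 of 3 groups, Variant 2 wins 1. Campaign Blue wins overall but not every group — no Simpson reversal.

No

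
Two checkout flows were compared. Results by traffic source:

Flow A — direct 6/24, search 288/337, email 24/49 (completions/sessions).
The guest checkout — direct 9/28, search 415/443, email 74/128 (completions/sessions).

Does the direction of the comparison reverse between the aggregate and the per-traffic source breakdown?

No

Direct: Flow A 6/24 = 25.0%, the guest checkout 9/28 = 32.1% → the guest checkout
Search: Flow A 288/337 = 85.5%, the guest checkout 415/443 = 93.7% → the guest checkout
Email: Flow A 24/49 = 49.0%, the guest checkout 74/128 = 57.8% → the guest checkout
Overall: Flow A 318/410 = 77.6%, the guest checkout 498/599 = 83.1% → the guest checkout
The guest checkout wins overall and in every traffic group — no reversal.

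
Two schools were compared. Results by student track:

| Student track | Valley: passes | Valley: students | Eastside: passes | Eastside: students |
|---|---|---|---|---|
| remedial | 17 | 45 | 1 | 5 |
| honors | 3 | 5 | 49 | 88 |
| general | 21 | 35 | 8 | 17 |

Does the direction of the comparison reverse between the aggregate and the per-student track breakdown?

Yes

Remedial: Valley 17/45 = 37.8%, Eastside 1/5 = 20.0% → Valley
Honors: Valley 3/5 = 60.0%, Eastside 49/88 = 55.7% → Valley
General: Valley 21/35 = 60.0%, Eastside 8/17 = 47.1% → Valley
Overall: Valley 41/85 = 48.2%, Eastside 58/110 = 52.7% → Eastside
Valley wins each student group but Eastside wins overall — the comparison reverses. Valley's students skew toward remedial, which has a lower base rate.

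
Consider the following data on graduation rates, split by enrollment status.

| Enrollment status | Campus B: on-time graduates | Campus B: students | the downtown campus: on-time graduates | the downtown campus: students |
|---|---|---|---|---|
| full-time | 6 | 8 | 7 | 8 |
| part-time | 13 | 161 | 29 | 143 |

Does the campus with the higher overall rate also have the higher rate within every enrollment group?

Full-time: Campus B 6/8 = 75.0%, the downtown campus 7/8 = 87.5% → the downtown campus
Part-time: Campus B 13/161 = 8.1%, the downtown campus 29/143 = 20.3% → the downtown campus
Overall: Campus B 19/169 = 11.2%, the downtown campus 36/151 = 23.8% → the downtown campus
The downtown campus wins overall and in every enrollment group — no reversal.

Yes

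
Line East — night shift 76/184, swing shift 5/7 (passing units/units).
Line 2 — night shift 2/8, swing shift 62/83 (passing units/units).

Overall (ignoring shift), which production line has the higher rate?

Line 2

Night shift: Line East 76/184 = 41.3%, Line 2 2/8 = 25.0% → Line East
Swing shift: Line East 5/7 = 71.4%, Line 2 62/83 = 74.7% → Line 2
Overall: Line East 81/191 = 42.4%, Line 2 64/91 = 70.3% → Line 2
(Neither sweeps every shift group, but Line 2 has the higher pooled rate.)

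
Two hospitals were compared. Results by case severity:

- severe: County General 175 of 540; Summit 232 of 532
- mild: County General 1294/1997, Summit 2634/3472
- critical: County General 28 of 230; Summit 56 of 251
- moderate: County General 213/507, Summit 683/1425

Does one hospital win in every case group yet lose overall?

No

Severe: County General 175/540 = 32.4%, Summit 232/532 = 43.6% → Summit
Mild: County General 1294/1997 = 64.8%, Summit 2634/3472 = 75.9% → Summit
Critical: County General 28/230 = 12.2%, Summit 56/251 = 22.3% → Summit
Moderate: County General 213/507 = 42.0%, Summit 683/1425 = 47.9% → Summit
Overall: County General 1710/3274 = 52.2%, Summit 3605/5680 = 63.5% → Summit
Summit wins overall and in every case group — no reversal.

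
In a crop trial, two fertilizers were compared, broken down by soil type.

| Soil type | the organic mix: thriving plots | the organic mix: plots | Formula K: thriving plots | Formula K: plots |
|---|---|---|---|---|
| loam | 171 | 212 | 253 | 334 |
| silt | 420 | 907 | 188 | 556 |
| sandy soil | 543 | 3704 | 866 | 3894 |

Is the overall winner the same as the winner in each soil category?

No

Loam: the organic mix 171/212 = 80.7%, Formula K 253/334 = 75.7% → the organic mix
Silt: the organic mix 420/907 = 46.3%, Formula K 188/556 = 33.8% → the organic mix
Sandy soil: the organic mix 543/3704 = 14.7%, Formula K 866/3894 = 22.2% → Formula K
Overall: the organic mix 1134/4823 = 23.5%, Formula K 1307/4784 = 27.3% → Formula K
Neither sweeps: the organic mix wins 2 of 3 groups, Formula K wins 1. Formula K wins overall but not every group — no Simpson reversal.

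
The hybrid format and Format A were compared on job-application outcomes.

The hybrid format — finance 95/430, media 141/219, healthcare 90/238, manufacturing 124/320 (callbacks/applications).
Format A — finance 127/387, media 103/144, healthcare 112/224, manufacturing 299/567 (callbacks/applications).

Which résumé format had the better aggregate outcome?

Format A

Finance: the hybrid format 95/430 = 22.1%, Format A 127/387 = 32.8% → Format A
Media: the hybrid format 141/219 = 64.4%, Format A 103/144 = 71.5% → Format A
Healthcare: the hybrid format 90/238 = 37.8%, Format A 112/224 = 50.0% → Format A
Manufacturing: the hybrid format 124/320 = 38.8%, Format A 299/567 = 52.7% → Format A
Overall: the hybrid format 450/1207 = 37.3%, Format A 641/1322 = 48.5% → Format A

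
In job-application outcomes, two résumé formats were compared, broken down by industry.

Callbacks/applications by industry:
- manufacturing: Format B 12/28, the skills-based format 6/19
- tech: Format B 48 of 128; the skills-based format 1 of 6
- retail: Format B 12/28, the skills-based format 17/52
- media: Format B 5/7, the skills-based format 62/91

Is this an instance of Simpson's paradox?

Yes

Manufacturing: Format B 12/28 = 42.9%, the skills-based format 6/19 = 31.6% → Format B
Tech: Format B 48/128 = 37.5%, the skills-based format 1/6 = 16.7% → Format B
Retail: Format B 12/28 = 42.9%, the skills-based format 17/52 = 32.7% → Format B
Media: Format B 5/7 = 71.4%, the skills-based format 62/91 = 68.1% → Format B
Overall: Format B 77/191 = 40.3%, the skills-based format 86/168 = 51.2% → the skills-based format
Format B wins each industry group but the skills-based format wins overall — the comparison reverses. Format B's applications skew toward tech, which has a lower base rate.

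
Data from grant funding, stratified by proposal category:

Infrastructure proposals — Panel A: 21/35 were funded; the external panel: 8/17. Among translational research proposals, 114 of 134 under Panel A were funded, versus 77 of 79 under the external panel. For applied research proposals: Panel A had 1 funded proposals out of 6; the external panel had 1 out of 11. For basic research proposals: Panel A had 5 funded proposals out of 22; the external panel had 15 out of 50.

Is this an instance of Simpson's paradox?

Infrastructure: Panel A 21/35 = 60.0%, the external panel 8/17 = 47.1% → Panel A
Translational research: Panel A 114/134 = 85.1%, the external panel 77/79 = 97.5% → the external panel
Applied research: Panel A 1/6 = 16.7%, the external panel 1/11 = 9.1% → Panel A
Basic research: Panel A 5/22 = 22.7%, the external panel 15/50 = 30.0% → the external panel
Overall: Panel A 141/197 = 71.6%, the external panel 101/157 = 64.3% → Panel A
Neither sweeps: Panel A wins 2 of 4 groups, the external panel wins 2. Panel A wins overall but not every group — no Simpson reversal.

No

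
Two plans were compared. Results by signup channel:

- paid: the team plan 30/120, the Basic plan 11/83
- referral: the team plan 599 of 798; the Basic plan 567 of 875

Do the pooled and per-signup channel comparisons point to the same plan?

Yes

Paid: the team plan 30/120 = 25.0%, the Basic plan 11/83 = 13.3% → the team plan
Referral: the team plan 599/798 = 75.1%, the Basic plan 567/875 = 64.8% → the team plan
Overall: the team plan 629/918 = 68.5%, the Basic plan 578/958 = 60.3% → the team plan
The team plan wins overall and in every signup group — no reversal.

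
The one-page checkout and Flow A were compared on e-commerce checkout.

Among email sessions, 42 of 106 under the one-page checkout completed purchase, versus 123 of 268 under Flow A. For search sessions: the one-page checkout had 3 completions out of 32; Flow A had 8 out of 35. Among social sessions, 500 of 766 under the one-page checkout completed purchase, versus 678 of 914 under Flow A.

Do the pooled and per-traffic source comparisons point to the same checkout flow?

Email: the one-page checkout 42/106 = 39.6%, Flow A 123/268 = 45.9% → Flow A
Search: the one-page checkout 3/32 = 9.4%, Flow A 8/35 = 22.9% → Flow A
Social: the one-page checkout 500/766 = 65.3%, Flow A 678/914 = 74.2% → Flow A
Overall: the one-page checkout 545/904 = 60.3%, Flow A 809/1217 = 66.5% → Flow A
Flow A wins overall and in every traffic group — no reversal.

Yes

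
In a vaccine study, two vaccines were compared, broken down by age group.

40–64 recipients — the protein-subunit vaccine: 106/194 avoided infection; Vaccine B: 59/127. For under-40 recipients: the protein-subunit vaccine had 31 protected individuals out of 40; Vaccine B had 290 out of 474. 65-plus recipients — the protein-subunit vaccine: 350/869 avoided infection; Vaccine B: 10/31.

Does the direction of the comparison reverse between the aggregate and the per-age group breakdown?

Yes

40–64: the protein-subunit vaccine 106/194 = 54.6%, Vaccine B 59/127 = 46.5% → the protein-subunit vaccine
Under-40: the protein-subunit vaccine 31/40 = 77.5%, Vaccine B 290/474 = 61.2% → the protein-subunit vaccine
65-plus: the protein-subunit vaccine 350/869 = 40.3%, Vaccine B 10/31 = 32.3% → the protein-subunit vaccine
Overall: the protein-subunit vaccine 487/1103 = 44.2%, Vaccine B 359/632 = 56.8% → Vaccine B
The protein-subunit vaccine wins each age group but Vaccine B wins overall — the comparison reverses. The protein-subunit vaccine's recipients skew toward 65-plus, which has a lower base rate.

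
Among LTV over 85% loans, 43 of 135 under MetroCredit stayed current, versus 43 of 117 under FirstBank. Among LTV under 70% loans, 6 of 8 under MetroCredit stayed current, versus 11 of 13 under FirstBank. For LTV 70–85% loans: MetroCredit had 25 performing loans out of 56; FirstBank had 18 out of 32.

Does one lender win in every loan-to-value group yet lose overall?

No

LTV over 85%: MetroCredit 43/135 = 31.9%, FirstBank 43/117 = 36.8% → FirstBank
LTV under 70%: MetroCredit 6/8 = 75.0%, FirstBank 11/13 = 84.6% → FirstBank
LTV 70–85%: MetroCredit 25/56 = 44.6%, FirstBank 18/32 = 56.2% → FirstBank
Overall: MetroCredit 74/199 = 37.2%, FirstBank 72/162 = 44.4% → FirstBank
FirstBank wins overall and in every loan-to-value group — no reversal.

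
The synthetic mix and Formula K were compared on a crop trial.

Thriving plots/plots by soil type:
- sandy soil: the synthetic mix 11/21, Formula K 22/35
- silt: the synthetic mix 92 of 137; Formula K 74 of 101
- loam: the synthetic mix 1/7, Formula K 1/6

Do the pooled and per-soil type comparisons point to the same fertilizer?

Sandy soil: the synthetic mix 11/21 = 52.4%, Formula K 22/35 = 62.9% → Formula K
Silt: the synthetic mix 92/137 = 67.2%, Formula K 74/101 = 73.3% → Formula K
Loam: the synthetic mix 1/7 = 14.3%, Formula K 1/6 = 16.7% → Formula K
Overall: the synthetic mix 104/165 = 63.0%, Formula K 97/142 = 68.3% → Formula K
Formula K wins overall and in every soil group — no reversal.

Yes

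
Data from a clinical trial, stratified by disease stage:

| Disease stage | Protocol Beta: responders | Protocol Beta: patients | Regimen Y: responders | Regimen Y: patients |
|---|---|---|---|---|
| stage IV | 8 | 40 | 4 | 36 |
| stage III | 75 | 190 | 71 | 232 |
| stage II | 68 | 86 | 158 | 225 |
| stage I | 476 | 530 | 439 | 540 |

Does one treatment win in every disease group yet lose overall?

Stage IV: Protocol Beta 8/40 = 20.0%, Regimen Y 4/36 = 11.1% → Protocol Beta
Stage III: Protocol Beta 75/190 = 39.5%, Regimen Y 71/232 = 30.6% → Protocol Beta
Stage II: Protocol Beta 68/86 = 79.1%, Regimen Y 158/225 = 70.2% → Protocol Beta
Stage I: Protocol Beta 476/530 = 89.8%, Regimen Y 439/540 = 81.3% → Protocol Beta
Overall: Protocol Beta 627/846 = 74.1%, Regimen Y 672/1033 = 65.1% → Protocol Beta
Protocol Beta wins overall and in every disease group — no reversal.

No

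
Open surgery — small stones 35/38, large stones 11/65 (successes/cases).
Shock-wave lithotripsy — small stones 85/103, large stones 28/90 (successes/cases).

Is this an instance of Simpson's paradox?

No

Small stones: open surgery 35/38 = 92.1%, shock-wave lithotripsy 85/103 = 82.5% → open surgery
Large stones: open surgery 11/65 = 16.9%, shock-wave lithotripsy 28/90 = 31.1% → shock-wave lithotripsy
Overall: open surgery 46/103 = 44.7%, shock-wave lithotripsy 113/193 = 58.5% → shock-wave lithotripsy
Neither sweeps: open surgery wins 1 of 2 groups, shock-wave lithotripsy wins 1. Shock-wave lithotripsy wins overall but not every group — no Simpson reversal.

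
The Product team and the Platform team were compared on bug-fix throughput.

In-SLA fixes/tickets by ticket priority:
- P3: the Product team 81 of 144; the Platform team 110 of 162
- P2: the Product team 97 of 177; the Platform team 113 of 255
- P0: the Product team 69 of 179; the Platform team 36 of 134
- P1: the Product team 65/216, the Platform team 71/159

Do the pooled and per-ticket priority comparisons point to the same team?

P3: the Product team 81/144 = 56.2%, the Platform team 110/162 = 67.9% → the Platform team
P2: the Product team 97/177 = 54.8%, the Platform team 113/255 = 44.3% → the Product team
P0: the Product team 69/179 = 38.5%, the Platform team 36/134 = 26.9% → the Product team
P1: the Product team 65/216 = 30.1%, the Platform team 71/159 = 44.7% → the Platform team
Overall: the Product team 312/716 = 43.6%, the Platform team 330/710 = 46.5% → the Platform team
Neither sweeps: the Product team wins 2 of 4 groups, the Platform team wins 2. The Platform team wins overall but not every group — no Simpson reversal.

No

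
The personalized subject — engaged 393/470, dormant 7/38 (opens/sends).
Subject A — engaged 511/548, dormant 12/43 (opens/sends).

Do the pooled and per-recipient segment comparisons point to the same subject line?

Yes

Engaged: the personalized subject 393/470 = 83.6%, Subject A 511/548 = 93.2% → Subject A
Dormant: the personalized subject 7/38 = 18.4%, Subject A 12/43 = 27.9% → Subject A
Overall: the personalized subject 400/508 = 78.7%, Subject A 523/591 = 88.5% → Subject A
Subject A wins overall and in every recipient group — no reversal.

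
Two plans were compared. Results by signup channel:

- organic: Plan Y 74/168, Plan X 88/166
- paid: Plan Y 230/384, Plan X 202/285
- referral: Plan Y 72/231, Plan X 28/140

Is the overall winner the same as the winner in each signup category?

Organic: Plan Y 74/168 = 44.0%, Plan X 88/166 = 53.0% → Plan X
Paid: Plan Y 230/384 = 59.9%, Plan X 202/285 = 70.9% → Plan X
Referral: Plan Y 72/231 = 31.2%, Plan X 28/140 = 20.0% → Plan Y
Overall: Plan Y 376/783 = 48.0%, Plan X 318/591 = 53.8% → Plan X
Neither sweeps: Plan Y wins 1 of 3 groups, Plan X wins 2. Plan X wins overall but not every group — no Simpson reversal.

No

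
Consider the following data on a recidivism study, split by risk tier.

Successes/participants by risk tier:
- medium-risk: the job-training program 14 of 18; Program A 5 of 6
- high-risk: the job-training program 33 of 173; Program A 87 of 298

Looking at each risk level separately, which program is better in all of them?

Medium-risk: the job-training program 14/18 = 77.8%, Program A 5/6 = 83.3% → Program A
High-risk: the job-training program 33/173 = 19.1%, Program A 87/298 = 29.2% → Program A
Program A has the higher rate in both groups.

Program A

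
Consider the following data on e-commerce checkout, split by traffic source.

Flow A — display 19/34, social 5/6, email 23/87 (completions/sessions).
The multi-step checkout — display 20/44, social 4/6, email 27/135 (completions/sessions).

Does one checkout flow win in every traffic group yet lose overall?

Display: Flow A 19/34 = 55.9%, the multi-step checkout 20/44 = 45.5% → Flow A
Social: Flow A 5/6 = 83.3%, the multi-step checkout 4/6 = 66.7% → Flow A
Email: Flow A 23/87 = 26.4%, the multi-step checkout 27/135 = 20.0% → Flow A
Overall: Flow A 47/127 = 37.0%, the multi-step checkout 51/185 = 27.6% → Flow A
Flow A wins overall and in every traffic group — no reversal.

No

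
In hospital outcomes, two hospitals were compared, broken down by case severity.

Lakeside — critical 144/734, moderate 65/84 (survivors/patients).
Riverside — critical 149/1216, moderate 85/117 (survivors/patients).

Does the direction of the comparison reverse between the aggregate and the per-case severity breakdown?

Critical: Lakeside 144/734 = 19.6%, Riverside 149/1216 = 12.3% → Lakeside
Moderate: Lakeside 65/84 = 77.4%, Riverside 85/117 = 72.6% → Lakeside
Overall: Lakeside 209/818 = 25.6%, Riverside 234/1333 = 17.6% → Lakeside
Lakeside wins overall and in every case group — no reversal.

No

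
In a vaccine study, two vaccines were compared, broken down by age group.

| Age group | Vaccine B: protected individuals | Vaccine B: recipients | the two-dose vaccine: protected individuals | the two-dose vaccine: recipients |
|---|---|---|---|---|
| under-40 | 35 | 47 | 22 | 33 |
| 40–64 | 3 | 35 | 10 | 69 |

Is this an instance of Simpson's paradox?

No

Under-40: Vaccine B 35/47 = 74.5%, the two-dose vaccine 22/33 = 66.7% → Vaccine B
40–64: Vaccine B 3/35 = 8.6%, the two-dose vaccine 10/69 = 14.5% → the two-dose vaccine
Overall: Vaccine B 38/82 = 46.3%, the two-dose vaccine 32/102 = 31.4% → Vaccine B
Neither sweeps: Vaccine B wins 1 of 2 groups, the two-dose vaccine wins 1. Vaccine B wins overall but not every group — no Simpson reversal.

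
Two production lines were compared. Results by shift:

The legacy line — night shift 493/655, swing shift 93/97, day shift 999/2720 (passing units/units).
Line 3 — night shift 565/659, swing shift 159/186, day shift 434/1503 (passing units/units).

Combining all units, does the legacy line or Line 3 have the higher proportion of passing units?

Night shift: the legacy line 493/655 = 75.3%, Line 3 565/659 = 85.7% → Line 3
Swing shift: the legacy line 93/97 = 95.9%, Line 3 159/186 = 85.5% → the legacy line
Day shift: the legacy line 999/2720 = 36.7%, Line 3 434/1503 = 28.9% → the legacy line
Overall: the legacy line 1585/3472 = 45.7%, Line 3 1158/2348 = 49.3% → Line 3
(Neither sweeps every shift group, but Line 3 has the higher pooled rate.)

Line 3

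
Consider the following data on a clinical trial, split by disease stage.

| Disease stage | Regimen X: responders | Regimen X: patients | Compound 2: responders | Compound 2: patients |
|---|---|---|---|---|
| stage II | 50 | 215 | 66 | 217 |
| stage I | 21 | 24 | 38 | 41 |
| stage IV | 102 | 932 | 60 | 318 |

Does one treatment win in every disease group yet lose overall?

No

Stage II: Regimen X 50/215 = 23.3%, Compound 2 66/217 = 30.4% → Compound 2
Stage I: Regimen X 21/24 = 87.5%, Compound 2 38/41 = 92.7% → Compound 2
Stage IV: Regimen X 102/932 = 10.9%, Compound 2 60/318 = 18.9% → Compound 2
Overall: Regimen X 173/1171 = 14.8%, Compound 2 164/576 = 28.5% → Compound 2
Compound 2 wins overall and in every disease group — no reversal.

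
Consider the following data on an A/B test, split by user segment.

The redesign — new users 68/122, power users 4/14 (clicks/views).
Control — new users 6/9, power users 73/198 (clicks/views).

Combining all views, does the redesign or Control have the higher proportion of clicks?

the redesign

New users: the redesign 68/122 = 55.7%, Control 6/9 = 66.7% → Control
Power users: the redesign 4/14 = 28.6%, Control 73/198 = 36.9% → Control
Overall: the redesign 72/136 = 52.9%, Control 79/207 = 38.2% → the redesign
(Control wins every user group but the redesign wins overall — Control's views skew toward the low-rate power users group.)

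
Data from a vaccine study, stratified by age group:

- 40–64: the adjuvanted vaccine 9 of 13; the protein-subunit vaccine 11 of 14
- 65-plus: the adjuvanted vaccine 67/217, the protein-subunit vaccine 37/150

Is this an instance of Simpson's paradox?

40–64: the adjuvanted vaccine 9/13 = 69.2%, the protein-subunit vaccine 11/14 = 78.6% → the protein-subunit vaccine
65-plus: the adjuvanted vaccine 67/217 = 30.9%, the protein-subunit vaccine 37/150 = 24.7% → the adjuvanted vaccine
Overall: the adjuvanted vaccine 76/230 = 33.0%, the protein-subunit vaccine 48/164 = 29.3% → the adjuvanted vaccine
Neither sweeps: the adjuvanted vaccine wins 1 of 2 groups, the protein-subunit vaccine wins 1. The adjuvanted vaccine wins overall but not every group — no Simpson reversal.

No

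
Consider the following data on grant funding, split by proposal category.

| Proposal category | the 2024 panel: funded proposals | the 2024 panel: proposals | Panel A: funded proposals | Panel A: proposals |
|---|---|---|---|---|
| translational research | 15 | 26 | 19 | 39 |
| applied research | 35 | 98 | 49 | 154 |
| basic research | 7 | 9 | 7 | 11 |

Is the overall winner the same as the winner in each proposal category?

Yes

Translational research: the 2024 panel 15/26 = 57.7%, Panel A 19/39 = 48.7% → the 2024 panel
Applied research: the 2024 panel 35/98 = 35.7%, Panel A 49/154 = 31.8% → the 2024 panel
Basic research: the 2024 panel 7/9 = 77.8%, Panel A 7/11 = 63.6% → the 2024 panel
Overall: the 2024 panel 57/133 = 42.9%, Panel A 75/204 = 36.8% → the 2024 panel
The 2024 panel wins overall and in every proposal group — no reversal.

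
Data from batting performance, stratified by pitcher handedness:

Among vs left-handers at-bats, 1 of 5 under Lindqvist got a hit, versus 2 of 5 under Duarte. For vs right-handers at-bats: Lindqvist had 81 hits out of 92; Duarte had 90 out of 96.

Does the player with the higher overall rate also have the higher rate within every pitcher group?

Yes

Vs left-handers: Lindqvist 1/5 = 20.0%, Duarte 2/5 = 40.0% → Duarte
Vs right-handers: Lindqvist 81/92 = 88.0%, Duarte 90/96 = 93.8% → Duarte
Overall: Lindqvist 82/97 = 84.5%, Duarte 92/101 = 91.1% → Duarte
Duarte wins overall and in every pitcher group — no reversal.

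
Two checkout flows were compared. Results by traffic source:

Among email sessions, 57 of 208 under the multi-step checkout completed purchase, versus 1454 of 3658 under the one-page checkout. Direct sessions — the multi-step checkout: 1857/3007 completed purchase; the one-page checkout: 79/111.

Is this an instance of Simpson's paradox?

Yes

Email: the multi-step checkout 57/208 = 27.4%, the one-page checkout 1454/3658 = 39.7% → the one-page checkout
Direct: the multi-step checkout 1857/3007 = 61.8%, the one-page checkout 79/111 = 71.2% → the one-page checkout
Overall: the multi-step checkout 1914/3215 = 59.5%, the one-page checkout 1533/3769 = 40.7% → the multi-step checkout
The one-page checkout wins each traffic group but the multi-step checkout wins overall — the comparison reverses. The one-page checkout's sessions skew toward email, which has a lower base rate.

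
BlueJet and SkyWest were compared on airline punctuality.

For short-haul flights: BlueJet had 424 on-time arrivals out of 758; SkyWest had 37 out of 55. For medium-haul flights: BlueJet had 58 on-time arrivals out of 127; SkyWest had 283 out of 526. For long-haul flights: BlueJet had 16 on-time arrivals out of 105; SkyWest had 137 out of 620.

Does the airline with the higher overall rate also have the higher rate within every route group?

No

Short-haul: BlueJet 424/758 = 55.9%, SkyWest 37/55 = 67.3% → SkyWest
Medium-haul: BlueJet 58/127 = 45.7%, SkyWest 283/526 = 53.8% → SkyWest
Long-haul: BlueJet 16/105 = 15.2%, SkyWest 137/620 = 22.1% → SkyWest
Overall: BlueJet 498/990 = 50.3%, SkyWest 457/1201 = 38.1% → BlueJet
SkyWest wins each route group but BlueJet wins overall — the comparison reverses. SkyWest's flights skew toward long-haul, which has a lower base rate.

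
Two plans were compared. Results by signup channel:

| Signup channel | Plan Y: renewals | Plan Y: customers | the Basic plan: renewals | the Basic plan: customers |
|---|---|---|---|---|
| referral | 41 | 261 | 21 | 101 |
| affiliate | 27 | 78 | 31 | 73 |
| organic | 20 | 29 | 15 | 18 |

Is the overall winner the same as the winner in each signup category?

Referral: Plan Y 41/261 = 15.7%, the Basic plan 21/101 = 20.8% → the Basic plan
Affiliate: Plan Y 27/78 = 34.6%, the Basic plan 31/73 = 42.5% → the Basic plan
Organic: Plan Y 20/29 = 69.0%, the Basic plan 15/18 = 83.3% → the Basic plan
Overall: Plan Y 88/368 = 23.9%, the Basic plan 67/192 = 34.9% → the Basic plan
The Basic plan wins overall and in every signup group — no reversal.

Yes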